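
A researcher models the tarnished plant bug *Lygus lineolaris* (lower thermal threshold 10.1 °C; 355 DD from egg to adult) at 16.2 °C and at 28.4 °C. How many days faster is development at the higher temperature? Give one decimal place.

At 16.2 °C: 355 / (16.2 − 10.1) = 355 / 6.1 = 58.197 d.
At 28.4 °C: 355 / (28.4 − 10.1) = 355 / 18.3 = 19.399 d.
Difference = |58.197 − 19.399| = 38.798 ≈ 38.8 days.

38.8 days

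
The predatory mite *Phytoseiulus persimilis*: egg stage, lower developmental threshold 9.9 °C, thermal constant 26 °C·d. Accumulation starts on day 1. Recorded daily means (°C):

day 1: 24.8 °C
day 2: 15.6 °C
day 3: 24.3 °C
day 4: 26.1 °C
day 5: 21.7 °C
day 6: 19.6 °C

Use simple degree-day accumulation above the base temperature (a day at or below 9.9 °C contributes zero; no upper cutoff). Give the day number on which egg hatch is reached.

Daily DD above 9.9 °C: 14.9, 5.7, 14.4, 16.2, 11.8, 9.7.
Cumulative: 14.9, 20.6, 35.0, 51.2, 63.0, 72.7.
The total first reaches 26 DD on day 3.

day 3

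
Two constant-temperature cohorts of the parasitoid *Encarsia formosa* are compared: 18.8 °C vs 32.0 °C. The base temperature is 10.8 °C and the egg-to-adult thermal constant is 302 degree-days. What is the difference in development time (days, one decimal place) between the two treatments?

At 18.8 °C: 302 / (18.8 − 10.8) = 302 / 8.0 = 37.750 d.
At 32.0 °C: 302 / (32.0 − 10.8) = 302 / 21.2 = 14.245 d.
Difference = |37.750 − 14.245| = 23.505 ≈ 23.5 days.

23.5 days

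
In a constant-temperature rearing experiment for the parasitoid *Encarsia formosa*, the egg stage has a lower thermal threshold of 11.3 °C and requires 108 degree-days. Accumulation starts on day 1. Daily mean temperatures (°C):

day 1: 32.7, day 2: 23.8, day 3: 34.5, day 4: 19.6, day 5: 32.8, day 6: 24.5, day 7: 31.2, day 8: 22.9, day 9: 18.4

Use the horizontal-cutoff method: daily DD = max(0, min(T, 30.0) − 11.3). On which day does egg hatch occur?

Daily DD above 11.3 °C (capped at 18.7): 18.7, 12.5, 18.7, 8.3, 18.7, 13.2, 18.7, 11.6, 7.1.
Cumulative: 18.7, 31.2, 49.9, 58.2, 76.9, 90.1, 108.8, 120.4, 127.5.
The total first reaches 108 DD on day 7.

day 7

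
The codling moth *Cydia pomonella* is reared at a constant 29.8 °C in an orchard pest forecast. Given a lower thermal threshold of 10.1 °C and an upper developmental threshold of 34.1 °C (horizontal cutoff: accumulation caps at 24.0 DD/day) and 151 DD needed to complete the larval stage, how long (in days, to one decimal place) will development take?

7.7 days

Daily accumulation = 29.8 − 10.1 = 19.7 DD/day.
Duration = 151 / 19.7 = 7.665 ≈ 7.7 days.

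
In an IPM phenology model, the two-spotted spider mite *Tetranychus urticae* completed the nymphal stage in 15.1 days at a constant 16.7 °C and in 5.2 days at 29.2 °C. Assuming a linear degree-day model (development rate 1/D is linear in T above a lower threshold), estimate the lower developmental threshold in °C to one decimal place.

10.1 °C

Equal thermal constants: D₁(T₁ − T_b) = D₂(T₂ − T_b).
15.1·(16.7 − T_b) = 5.2·(29.2 − T_b)
T_b = (15.1·16.7 − 5.2·29.2) / (15.1 − 5.2) = 100.33 / 9.9 = 10.134 °C ≈ 10.1 °C.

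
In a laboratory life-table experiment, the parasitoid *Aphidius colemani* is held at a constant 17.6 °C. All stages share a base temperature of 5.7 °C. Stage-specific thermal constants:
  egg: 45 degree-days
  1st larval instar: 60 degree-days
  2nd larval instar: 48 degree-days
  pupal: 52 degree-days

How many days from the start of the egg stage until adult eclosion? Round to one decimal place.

17.2 days

Daily accumulation at 17.6 °C = 17.6 − 5.7 = 11.9 DD/day.
Total K = 45 + 60 + 48 + 52 = 205 DD.
Total duration = 205 / 11.9 = 17.227 ≈ 17.2 days.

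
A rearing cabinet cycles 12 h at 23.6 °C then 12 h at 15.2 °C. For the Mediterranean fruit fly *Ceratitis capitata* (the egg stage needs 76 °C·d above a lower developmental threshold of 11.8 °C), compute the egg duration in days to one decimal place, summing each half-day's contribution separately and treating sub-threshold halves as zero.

Day half: max(0, 23.6 − 11.8) × 0.5 = 11.8 × 0.5 = 5.90 DD.
Night half: max(0, 15.2 − 11.8) × 0.5 = 3.4 × 0.5 = 1.70 DD.
Per 24 h: 7.60 DD/day.
Duration = 76 / 7.60 = 10.000 ≈ 10.0 days.

10.0 days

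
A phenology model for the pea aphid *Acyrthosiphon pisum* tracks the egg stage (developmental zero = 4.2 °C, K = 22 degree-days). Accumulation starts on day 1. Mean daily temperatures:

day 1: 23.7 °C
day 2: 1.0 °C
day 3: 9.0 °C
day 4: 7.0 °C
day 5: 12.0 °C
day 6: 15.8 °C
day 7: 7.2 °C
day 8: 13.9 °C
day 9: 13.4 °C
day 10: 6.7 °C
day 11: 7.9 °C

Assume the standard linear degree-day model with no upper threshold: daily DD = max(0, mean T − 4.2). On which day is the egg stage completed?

Daily DD above 4.2 °C: 19.5, 0.0, 4.8, 2.8, 7.8, 11.6, 3.0, 9.7, 9.2, 2.5, 3.7.
Cumulative: 19.5, 19.5, 24.3, 27.1, 34.9, 46.5, 49.5, 59.2, 68.4, 70.9, 74.6.
The total first reaches 22 DD on day 3.

day 3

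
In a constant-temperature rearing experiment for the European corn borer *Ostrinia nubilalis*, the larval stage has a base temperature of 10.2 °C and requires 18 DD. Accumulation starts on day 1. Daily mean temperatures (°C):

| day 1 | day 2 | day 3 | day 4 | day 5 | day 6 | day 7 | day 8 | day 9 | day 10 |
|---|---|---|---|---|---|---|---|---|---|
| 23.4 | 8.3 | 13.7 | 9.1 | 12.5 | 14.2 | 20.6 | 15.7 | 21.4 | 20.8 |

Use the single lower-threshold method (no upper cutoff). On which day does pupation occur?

day 5

Daily DD above 10.2 °C: 13.2, 0.0, 3.5, 0.0, 2.3, 4.0, 10.4, 5.5, 11.2, 10.6.
Cumulative: 13.2, 13.2, 16.7, 16.7, 19.0, 23.0, 33.4, 38.9, 50.1, 60.7.
The total first reaches 18 DD on day 5.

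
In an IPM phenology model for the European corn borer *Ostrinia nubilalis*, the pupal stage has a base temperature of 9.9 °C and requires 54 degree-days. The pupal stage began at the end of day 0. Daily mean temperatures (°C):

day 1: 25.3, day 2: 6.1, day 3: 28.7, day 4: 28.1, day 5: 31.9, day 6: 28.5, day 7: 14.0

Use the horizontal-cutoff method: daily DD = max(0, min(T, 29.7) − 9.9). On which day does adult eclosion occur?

Daily DD above 9.9 °C (capped at 19.8): 15.4, 0.0, 18.8, 18.2, 19.8, 18.6, 4.1.
Cumulative: 15.4, 15.4, 34.2, 52.4, 72.2, 90.8, 94.9.
The total first reaches 54 DD on day 5.

day 5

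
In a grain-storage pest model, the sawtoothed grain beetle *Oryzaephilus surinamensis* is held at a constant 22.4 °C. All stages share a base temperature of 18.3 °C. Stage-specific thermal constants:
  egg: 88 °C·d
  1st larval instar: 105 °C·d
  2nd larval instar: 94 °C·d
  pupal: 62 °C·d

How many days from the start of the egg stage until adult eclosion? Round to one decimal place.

85.1 days

Daily accumulation at 22.4 °C = 22.4 − 18.3 = 4.1 DD/day.
Total K = 88 + 105 + 94 + 62 = 349 DD.
Total duration = 349 / 4.1 = 85.122 ≈ 85.1 days.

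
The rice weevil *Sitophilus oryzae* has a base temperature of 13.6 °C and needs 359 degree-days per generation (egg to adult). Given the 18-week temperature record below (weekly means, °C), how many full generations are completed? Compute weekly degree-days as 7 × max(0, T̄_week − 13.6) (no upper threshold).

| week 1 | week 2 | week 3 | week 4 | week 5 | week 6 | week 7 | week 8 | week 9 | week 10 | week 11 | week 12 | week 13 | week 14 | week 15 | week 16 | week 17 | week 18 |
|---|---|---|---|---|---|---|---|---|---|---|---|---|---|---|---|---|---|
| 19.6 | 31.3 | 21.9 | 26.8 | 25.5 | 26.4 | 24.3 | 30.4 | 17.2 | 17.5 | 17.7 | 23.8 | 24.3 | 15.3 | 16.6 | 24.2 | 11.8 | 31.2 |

3 generations

Weekly DD (7 × max(0, T̄ − 13.6)): 42.0, 123.9, 58.1, 92.4, 83.3, 89.6, 74.9, 117.6, 25.2, 27.3, 28.7, 71.4, 74.9, 11.9, 21.0, 74.2, 0.0, 123.2.
Season total = 1139.6 DD.
Complete generations = ⌊1139.6 / 359⌋ = 3.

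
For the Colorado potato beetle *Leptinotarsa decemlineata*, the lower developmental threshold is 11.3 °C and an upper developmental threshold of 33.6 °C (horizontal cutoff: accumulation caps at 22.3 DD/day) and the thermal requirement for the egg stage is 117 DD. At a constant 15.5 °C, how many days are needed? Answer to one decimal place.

27.9 days

Daily accumulation = 15.5 − 11.3 = 4.2 DD/day.
Duration = 117 / 4.2 = 27.857 ≈ 27.9 days.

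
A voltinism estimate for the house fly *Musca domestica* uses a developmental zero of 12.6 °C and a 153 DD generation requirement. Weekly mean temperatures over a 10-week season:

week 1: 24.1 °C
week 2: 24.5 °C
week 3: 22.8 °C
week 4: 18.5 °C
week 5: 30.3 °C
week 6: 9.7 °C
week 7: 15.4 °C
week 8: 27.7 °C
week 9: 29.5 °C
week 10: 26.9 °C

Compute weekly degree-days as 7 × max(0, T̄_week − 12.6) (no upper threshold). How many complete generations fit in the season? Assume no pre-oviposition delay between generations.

Weekly DD (7 × max(0, T̄ − 12.6)): 80.5, 83.3, 71.4, 41.3, 123.9, 0.0, 19.6, 105.7, 118.3, 100.1.
Season total = 744.1 DD.
Complete generations = ⌊744.1 / 153⌋ = 4.

4 generations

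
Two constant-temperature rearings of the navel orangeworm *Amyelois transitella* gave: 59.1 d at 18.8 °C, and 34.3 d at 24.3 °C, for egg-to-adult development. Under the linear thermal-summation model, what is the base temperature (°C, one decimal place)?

11.2 °C

Linear rate model ⇒ the product D·(T − T_b) is constant across temperatures.
59.1·(18.8 − T_b) = 34.3·(24.3 − T_b)
T_b = (59.1·18.8 − 34.3·24.3) / (59.1 − 34.3) = 277.59 / 24.8 = 11.193 °C ≈ 11.2 °C.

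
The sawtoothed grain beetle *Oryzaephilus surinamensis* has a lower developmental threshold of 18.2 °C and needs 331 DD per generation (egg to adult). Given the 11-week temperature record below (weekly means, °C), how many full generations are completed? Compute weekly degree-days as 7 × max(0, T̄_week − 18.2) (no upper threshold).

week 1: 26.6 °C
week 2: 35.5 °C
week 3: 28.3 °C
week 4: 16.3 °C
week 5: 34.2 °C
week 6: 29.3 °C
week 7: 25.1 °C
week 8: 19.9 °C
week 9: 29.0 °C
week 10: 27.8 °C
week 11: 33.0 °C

2 generations

Weekly DD (7 × max(0, T̄ − 18.2)): 58.8, 121.1, 70.7, 0.0, 112.0, 77.7, 48.3, 11.9, 75.6, 67.2, 103.6.
Season total = 746.9 DD.
Complete generations = ⌊746.9 / 331⌋ = 2.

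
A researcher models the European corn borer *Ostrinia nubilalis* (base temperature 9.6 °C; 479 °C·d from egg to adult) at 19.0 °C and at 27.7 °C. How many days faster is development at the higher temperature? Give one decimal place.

At 19.0 °C: 479 / (19.0 − 9.6) = 479 / 9.4 = 50.957 d.
At 27.7 °C: 479 / (27.7 − 9.6) = 479 / 18.1 = 26.464 d.
Difference = |50.957 − 26.464| = 24.493 ≈ 24.5 days.

24.5 days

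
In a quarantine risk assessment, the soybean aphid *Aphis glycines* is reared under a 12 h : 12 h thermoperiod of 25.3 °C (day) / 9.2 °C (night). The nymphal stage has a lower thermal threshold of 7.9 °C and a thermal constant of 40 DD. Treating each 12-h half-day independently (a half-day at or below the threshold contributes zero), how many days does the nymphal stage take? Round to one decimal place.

Day half: max(0, 25.3 − 7.9) × 0.5 = 17.4 × 0.5 = 8.70 DD.
Night half: max(0, 9.2 − 7.9) × 0.5 = 1.3 × 0.5 = 0.65 DD.
Per 24 h: 9.35 DD/day.
Duration = 40 / 9.35 = 4.278 ≈ 4.3 days.

4.3 days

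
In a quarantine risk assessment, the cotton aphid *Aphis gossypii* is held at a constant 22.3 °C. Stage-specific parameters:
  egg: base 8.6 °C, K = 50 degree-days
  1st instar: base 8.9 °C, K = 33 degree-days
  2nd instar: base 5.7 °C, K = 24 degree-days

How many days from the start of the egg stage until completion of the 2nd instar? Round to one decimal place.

7.6 days

egg: 50 / (22.3 − 8.6) = 50 / 13.7 = 3.650 d.
1st instar: 33 / (22.3 − 8.9) = 33 / 13.4 = 2.463 d.
2nd instar: 24 / (22.3 − 5.7) = 24 / 16.6 = 1.446 d.
Sum = 7.558 ≈ 7.6 days.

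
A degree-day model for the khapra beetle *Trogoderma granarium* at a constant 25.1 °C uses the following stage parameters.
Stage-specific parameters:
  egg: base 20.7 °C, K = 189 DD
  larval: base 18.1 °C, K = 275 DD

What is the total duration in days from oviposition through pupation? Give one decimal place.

egg: 189 / (25.1 − 20.7) = 189 / 4.4 = 42.955 d.
larval: 275 / (25.1 − 18.1) = 275 / 7.0 = 39.286 d.
Sum = 82.240 ≈ 82.2 days.

82.2 days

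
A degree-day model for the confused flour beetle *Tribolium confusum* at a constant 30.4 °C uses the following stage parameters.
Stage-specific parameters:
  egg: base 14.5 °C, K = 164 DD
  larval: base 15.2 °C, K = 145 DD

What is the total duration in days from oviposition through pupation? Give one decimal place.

egg: 164 / (30.4 − 14.5) = 164 / 15.9 = 10.314 d.
larval: 145 / (30.4 − 15.2) = 145 / 15.2 = 9.539 d.
Sum = 19.854 ≈ 19.9 days.

19.9 days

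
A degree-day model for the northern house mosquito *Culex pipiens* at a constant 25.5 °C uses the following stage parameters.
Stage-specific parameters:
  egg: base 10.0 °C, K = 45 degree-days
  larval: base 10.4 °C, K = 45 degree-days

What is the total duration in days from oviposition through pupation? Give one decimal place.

egg: 45 / (25.5 − 10.0) = 45 / 15.5 = 2.903 d.
larval: 45 / (25.5 − 10.4) = 45 / 15.1 = 2.980 d.
Sum = 5.883 ≈ 5.9 days.

5.9 days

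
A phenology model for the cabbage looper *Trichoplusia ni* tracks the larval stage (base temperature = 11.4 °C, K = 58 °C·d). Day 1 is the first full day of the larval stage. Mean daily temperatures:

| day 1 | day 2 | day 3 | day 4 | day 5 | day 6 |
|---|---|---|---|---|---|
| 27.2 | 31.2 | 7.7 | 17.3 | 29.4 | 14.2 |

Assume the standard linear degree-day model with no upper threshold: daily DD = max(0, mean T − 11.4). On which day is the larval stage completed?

day 5

Daily DD above 11.4 °C: 15.8, 19.8, 0.0, 5.9, 18.0, 2.8.
Cumulative: 15.8, 35.6, 35.6, 41.5, 59.5, 62.3.
The total first reaches 58 DD on day 5.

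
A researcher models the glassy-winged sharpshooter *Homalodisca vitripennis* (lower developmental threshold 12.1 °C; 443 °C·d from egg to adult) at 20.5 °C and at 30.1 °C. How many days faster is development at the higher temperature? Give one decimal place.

At 20.5 °C: 443 / (20.5 − 12.1) = 443 / 8.4 = 52.738 d.
At 30.1 °C: 443 / (30.1 − 12.1) = 443 / 18.0 = 24.611 d.
Difference = |52.738 − 24.611| = 28.127 ≈ 28.1 days.

28.1 days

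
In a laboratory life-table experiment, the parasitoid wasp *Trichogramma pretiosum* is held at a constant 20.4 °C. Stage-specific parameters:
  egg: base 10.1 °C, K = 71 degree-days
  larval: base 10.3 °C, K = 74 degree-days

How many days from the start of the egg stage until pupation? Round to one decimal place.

egg: 71 / (20.4 − 10.1) = 71 / 10.3 = 6.893 d.
larval: 74 / (20.4 − 10.3) = 74 / 10.1 = 7.327 d.
Sum = 14.220 ≈ 14.2 days.

14.2 days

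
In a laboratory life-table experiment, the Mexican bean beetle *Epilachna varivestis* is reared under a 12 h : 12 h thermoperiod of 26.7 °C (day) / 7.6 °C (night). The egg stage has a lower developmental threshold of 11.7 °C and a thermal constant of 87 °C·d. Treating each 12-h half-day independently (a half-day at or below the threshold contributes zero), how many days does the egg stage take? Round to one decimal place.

11.6 days

Day half: max(0, 26.7 − 11.7) × 0.5 = 15.0 × 0.5 = 7.50 DD.
Night half: max(0, 7.6 − 11.7) × 0.5 = 0.0 × 0.5 = 0.00 DD.
Per 24 h: 7.50 DD/day.
Duration = 87 / 7.50 = 11.600 ≈ 11.6 days.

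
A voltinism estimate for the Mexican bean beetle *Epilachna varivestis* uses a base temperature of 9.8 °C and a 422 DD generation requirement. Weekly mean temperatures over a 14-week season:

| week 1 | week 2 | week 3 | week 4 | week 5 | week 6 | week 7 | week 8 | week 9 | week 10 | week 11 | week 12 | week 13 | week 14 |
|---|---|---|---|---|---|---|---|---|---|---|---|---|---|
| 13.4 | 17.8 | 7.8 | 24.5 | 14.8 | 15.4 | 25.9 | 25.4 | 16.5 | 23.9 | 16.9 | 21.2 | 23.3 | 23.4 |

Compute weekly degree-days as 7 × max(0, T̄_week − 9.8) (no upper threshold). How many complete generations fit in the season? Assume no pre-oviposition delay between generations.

2 generations

Weekly DD (7 × max(0, T̄ − 9.8)): 25.2, 56.0, 0.0, 102.9, 35.0, 39.2, 112.7, 109.2, 46.9, 98.7, 49.7, 79.8, 94.5, 95.2.
Season total = 945.0 DD.
Complete generations = ⌊945.0 / 422⌋ = 2.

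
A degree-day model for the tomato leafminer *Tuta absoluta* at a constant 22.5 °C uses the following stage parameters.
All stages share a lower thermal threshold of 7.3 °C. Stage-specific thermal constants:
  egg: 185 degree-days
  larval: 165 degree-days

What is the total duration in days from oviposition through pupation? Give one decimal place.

Daily accumulation at 22.5 °C = 22.5 − 7.3 = 15.2 DD/day.
Total K = 185 + 165 = 350 DD.
Total duration = 350 / 15.2 = 23.026 ≈ 23.0 days.

23.0 days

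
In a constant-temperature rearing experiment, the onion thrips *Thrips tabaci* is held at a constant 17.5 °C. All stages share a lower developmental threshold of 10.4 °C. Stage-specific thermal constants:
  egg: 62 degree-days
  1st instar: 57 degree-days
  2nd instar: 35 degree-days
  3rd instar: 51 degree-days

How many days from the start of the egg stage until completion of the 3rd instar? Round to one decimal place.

28.9 days

Daily accumulation at 17.5 °C = 17.5 − 10.4 = 7.1 DD/day.
Total K = 62 + 57 + 35 + 51 = 205 DD.
Total duration = 205 / 7.1 = 28.873 ≈ 28.9 days.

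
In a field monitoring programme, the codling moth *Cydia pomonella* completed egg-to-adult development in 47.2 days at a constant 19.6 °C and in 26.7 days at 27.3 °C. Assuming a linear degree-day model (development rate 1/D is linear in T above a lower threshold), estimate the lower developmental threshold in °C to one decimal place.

Equal thermal constants: D₁(T₁ − T_b) = D₂(T₂ − T_b).
47.2·(19.6 − T_b) = 26.7·(27.3 − T_b)
T_b = (47.2·19.6 − 26.7·27.3) / (47.2 − 26.7) = 196.21 / 20.5 = 9.571 °C ≈ 9.6 °C.

9.6 °C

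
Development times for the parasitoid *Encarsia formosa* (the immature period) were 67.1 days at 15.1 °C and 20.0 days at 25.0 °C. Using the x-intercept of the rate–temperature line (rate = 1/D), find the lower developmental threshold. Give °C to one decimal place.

Equal thermal constants: D₁(T₁ − T_b) = D₂(T₂ − T_b).
67.1·(15.1 − T_b) = 20.0·(25.0 − T_b)
T_b = (67.1·15.1 − 20.0·25.0) / (67.1 − 20.0) = 513.21 / 47.1 = 10.896 °C ≈ 10.9 °C.

10.9 °C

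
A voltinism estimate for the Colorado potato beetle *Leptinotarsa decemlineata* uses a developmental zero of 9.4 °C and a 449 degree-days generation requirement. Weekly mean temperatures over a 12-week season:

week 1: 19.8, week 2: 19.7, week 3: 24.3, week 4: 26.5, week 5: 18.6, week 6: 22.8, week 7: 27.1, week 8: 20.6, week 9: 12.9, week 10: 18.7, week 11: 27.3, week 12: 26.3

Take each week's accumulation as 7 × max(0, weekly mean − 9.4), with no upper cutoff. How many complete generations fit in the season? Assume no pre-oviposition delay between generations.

2 generations

Weekly DD (7 × max(0, T̄ − 9.4)): 72.8, 72.1, 104.3, 119.7, 64.4, 93.8, 123.9, 78.4, 24.5, 65.1, 125.3, 118.3.
Season total = 1062.6 DD.
Complete generations = ⌊1062.6 / 449⌋ = 2.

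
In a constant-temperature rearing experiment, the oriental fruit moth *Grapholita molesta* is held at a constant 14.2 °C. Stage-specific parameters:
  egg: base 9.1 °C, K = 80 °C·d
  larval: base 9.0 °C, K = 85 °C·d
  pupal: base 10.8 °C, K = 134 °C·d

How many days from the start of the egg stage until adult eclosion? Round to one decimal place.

71.4 days

egg: 80 / (14.2 − 9.1) = 80 / 5.1 = 15.686 d.
larval: 85 / (14.2 − 9.0) = 85 / 5.2 = 16.346 d.
pupal: 134 / (14.2 − 10.8) = 134 / 3.4 = 39.412 d.
Sum = 71.444 ≈ 71.4 days.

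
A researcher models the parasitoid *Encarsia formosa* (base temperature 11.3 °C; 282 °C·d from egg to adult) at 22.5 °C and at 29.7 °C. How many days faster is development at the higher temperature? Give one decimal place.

At 22.5 °C: 282 / (22.5 − 11.3) = 282 / 11.2 = 25.179 d.
At 29.7 °C: 282 / (29.7 − 11.3) = 282 / 18.4 = 15.326 d.
Difference = |25.179 − 15.326| = 9.852 ≈ 9.9 days.

9.9 days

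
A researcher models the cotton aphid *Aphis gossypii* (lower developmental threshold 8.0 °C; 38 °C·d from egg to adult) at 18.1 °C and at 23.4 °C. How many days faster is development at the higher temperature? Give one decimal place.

At 18.1 °C: 38 / (18.1 − 8.0) = 38 / 10.1 = 3.762 d.
At 23.4 °C: 38 / (23.4 − 8.0) = 38 / 15.4 = 2.468 d.
Difference = |3.762 − 2.468| = 1.295 ≈ 1.3 days.

1.3 days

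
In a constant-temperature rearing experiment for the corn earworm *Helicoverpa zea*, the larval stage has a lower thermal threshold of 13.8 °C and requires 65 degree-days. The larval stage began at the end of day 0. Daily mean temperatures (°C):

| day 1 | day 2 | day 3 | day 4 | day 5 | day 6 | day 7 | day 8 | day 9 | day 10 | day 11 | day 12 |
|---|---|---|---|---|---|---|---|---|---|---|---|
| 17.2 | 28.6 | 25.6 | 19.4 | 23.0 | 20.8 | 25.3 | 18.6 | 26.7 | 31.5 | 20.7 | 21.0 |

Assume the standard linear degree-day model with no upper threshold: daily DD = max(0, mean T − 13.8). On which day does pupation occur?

Daily DD above 13.8 °C: 3.4, 14.8, 11.8, 5.6, 9.2, 7.0, 11.5, 4.8, 12.9, 17.7, 6.9, 7.2.
Cumulative: 3.4, 18.2, 30.0, 35.6, 44.8, 51.8, 63.3, 68.1, 81.0, 98.7, 105.6, 112.8.
The total first reaches 65 DD on day 8.

day 8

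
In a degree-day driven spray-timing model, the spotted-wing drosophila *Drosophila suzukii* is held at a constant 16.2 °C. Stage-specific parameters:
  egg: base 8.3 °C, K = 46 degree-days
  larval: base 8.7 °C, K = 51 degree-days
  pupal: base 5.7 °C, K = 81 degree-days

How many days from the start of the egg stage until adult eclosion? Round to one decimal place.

egg: 46 / (16.2 − 8.3) = 46 / 7.9 = 5.823 d.
larval: 51 / (16.2 − 8.7) = 51 / 7.5 = 6.800 d.
pupal: 81 / (16.2 − 5.7) = 81 / 10.5 = 7.714 d.
Sum = 20.337 ≈ 20.3 days.

20.3 days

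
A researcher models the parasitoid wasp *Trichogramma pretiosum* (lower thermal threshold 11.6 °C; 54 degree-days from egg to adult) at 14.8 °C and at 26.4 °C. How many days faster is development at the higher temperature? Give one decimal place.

13.2 days

At 14.8 °C: 54 / (14.8 − 11.6) = 54 / 3.2 = 16.875 d.
At 26.4 °C: 54 / (26.4 − 11.6) = 54 / 14.8 = 3.649 d.
Difference = |16.875 − 3.649| = 13.226 ≈ 13.2 days.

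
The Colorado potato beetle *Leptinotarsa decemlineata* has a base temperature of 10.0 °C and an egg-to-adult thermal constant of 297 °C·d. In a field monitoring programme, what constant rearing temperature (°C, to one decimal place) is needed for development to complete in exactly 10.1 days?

39.4 °C

Required daily accumulation = 297 / 10.1 = 29.406 DD/day.
T = T_base + 29.406 = 10.0 + 29.406 = 39.406 ≈ 39.4 °C.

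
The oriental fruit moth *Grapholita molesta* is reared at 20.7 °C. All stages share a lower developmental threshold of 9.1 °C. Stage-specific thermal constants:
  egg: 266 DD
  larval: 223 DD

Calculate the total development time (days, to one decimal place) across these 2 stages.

Daily accumulation at 20.7 °C = 20.7 − 9.1 = 11.6 DD/day.
Total K = 266 + 223 = 489 DD.
Total duration = 489 / 11.6 = 42.155 ≈ 42.2 days.

42.2 days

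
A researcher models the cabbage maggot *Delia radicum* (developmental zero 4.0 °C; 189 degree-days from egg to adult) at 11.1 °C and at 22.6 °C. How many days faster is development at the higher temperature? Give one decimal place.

At 11.1 °C: 189 / (11.1 − 4.0) = 189 / 7.1 = 26.620 d.
At 22.6 °C: 189 / (22.6 − 4.0) = 189 / 18.6 = 10.161 d.
Difference = |26.620 − 10.161| = 16.458 ≈ 16.5 days.

16.5 days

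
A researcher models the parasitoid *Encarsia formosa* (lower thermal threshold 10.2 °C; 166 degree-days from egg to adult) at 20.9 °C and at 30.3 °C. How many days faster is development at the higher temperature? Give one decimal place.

7.3 days

At 20.9 °C: 166 / (20.9 − 10.2) = 166 / 10.7 = 15.514 d.
At 30.3 °C: 166 / (30.3 − 10.2) = 166 / 20.1 = 8.259 d.
Difference = |15.514 − 8.259| = 7.255 ≈ 7.3 days.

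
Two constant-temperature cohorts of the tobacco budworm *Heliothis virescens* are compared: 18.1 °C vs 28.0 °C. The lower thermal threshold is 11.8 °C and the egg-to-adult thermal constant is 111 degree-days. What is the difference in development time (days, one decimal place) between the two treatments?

10.8 days

At 18.1 °C: 111 / (18.1 − 11.8) = 111 / 6.3 = 17.619 d.
At 28.0 °C: 111 / (28.0 − 11.8) = 111 / 16.2 = 6.852 d.
Difference = |17.619 − 6.852| = 10.767 ≈ 10.8 days.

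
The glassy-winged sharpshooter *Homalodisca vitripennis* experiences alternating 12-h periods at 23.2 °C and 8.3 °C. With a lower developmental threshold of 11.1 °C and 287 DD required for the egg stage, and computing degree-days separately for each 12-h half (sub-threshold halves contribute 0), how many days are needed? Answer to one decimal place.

47.4 days

Day half: max(0, 23.2 − 11.1) × 0.5 = 12.1 × 0.5 = 6.05 DD.
Night half: max(0, 8.3 − 11.1) × 0.5 = 0.0 × 0.5 = 0.00 DD.
Per 24 h: 6.05 DD/day.
Duration = 287 / 6.05 = 47.438 ≈ 47.4 days.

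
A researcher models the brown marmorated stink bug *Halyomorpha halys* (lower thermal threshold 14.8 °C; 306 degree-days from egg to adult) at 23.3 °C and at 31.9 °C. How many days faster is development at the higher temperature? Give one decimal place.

18.1 days

At 23.3 °C: 306 / (23.3 − 14.8) = 306 / 8.5 = 36.000 d.
At 31.9 °C: 306 / (31.9 − 14.8) = 306 / 17.1 = 17.895 d.
Difference = |36.000 − 17.895| = 18.105 ≈ 18.1 days.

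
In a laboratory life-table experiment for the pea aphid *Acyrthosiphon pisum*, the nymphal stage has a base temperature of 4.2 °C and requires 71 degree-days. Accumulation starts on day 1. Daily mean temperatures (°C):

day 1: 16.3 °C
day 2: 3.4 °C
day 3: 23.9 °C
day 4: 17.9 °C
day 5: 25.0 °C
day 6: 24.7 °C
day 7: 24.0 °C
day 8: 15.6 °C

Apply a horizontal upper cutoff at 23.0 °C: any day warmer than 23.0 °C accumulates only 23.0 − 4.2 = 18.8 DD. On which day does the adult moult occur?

day 6

Daily DD above 4.2 °C (capped at 18.8): 12.1, 0.0, 18.8, 13.7, 18.8, 18.8, 18.8, 11.4.
Cumulative: 12.1, 12.1, 30.9, 44.6, 63.4, 82.2, 101.0, 112.4.
The total first reaches 71 DD on day 6.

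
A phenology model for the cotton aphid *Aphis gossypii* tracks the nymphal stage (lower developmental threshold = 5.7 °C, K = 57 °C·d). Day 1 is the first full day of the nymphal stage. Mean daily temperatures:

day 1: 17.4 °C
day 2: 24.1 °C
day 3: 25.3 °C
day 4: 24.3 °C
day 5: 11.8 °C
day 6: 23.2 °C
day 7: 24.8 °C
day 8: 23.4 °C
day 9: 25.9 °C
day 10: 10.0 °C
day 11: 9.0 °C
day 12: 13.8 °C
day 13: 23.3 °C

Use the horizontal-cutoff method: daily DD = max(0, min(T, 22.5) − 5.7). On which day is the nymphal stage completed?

Daily DD above 5.7 °C (capped at 16.8): 11.7, 16.8, 16.8, 16.8, 6.1, 16.8, 16.8, 16.8, 16.8, 4.3, 3.3, 8.1, 16.8.
Cumulative: 11.7, 28.5, 45.3, 62.1, 68.2, 85.0, 101.8, 118.6, 135.4, 139.7, 143.0, 151.1, 167.9.
The total first reaches 57 DD on day 4.

day 4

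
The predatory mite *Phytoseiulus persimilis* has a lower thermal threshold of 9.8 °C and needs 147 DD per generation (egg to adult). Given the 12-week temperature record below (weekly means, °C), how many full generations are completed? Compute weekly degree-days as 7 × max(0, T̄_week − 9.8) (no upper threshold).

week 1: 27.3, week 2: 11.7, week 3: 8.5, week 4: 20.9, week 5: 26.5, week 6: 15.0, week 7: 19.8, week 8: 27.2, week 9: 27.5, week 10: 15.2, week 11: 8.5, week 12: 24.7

Weekly DD (7 × max(0, T̄ − 9.8)): 122.5, 13.3, 0.0, 77.7, 116.9, 36.4, 70.0, 121.8, 123.9, 37.8, 0.0, 104.3.
Season total = 824.6 DD.
Complete generations = ⌊824.6 / 147⌋ = 5.

5 generations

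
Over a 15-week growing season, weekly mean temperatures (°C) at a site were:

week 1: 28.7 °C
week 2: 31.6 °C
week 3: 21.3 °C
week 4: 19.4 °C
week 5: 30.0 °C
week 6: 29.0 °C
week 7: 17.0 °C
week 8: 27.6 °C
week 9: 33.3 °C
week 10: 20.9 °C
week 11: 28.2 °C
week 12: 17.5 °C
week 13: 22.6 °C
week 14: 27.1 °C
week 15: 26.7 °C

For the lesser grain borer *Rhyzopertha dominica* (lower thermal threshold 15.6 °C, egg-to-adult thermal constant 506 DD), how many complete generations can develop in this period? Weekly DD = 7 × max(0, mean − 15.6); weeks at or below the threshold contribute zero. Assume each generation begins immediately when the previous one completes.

Weekly DD (7 × max(0, T̄ − 15.6)): 91.7, 112.0, 39.9, 26.6, 100.8, 93.8, 9.8, 84.0, 123.9, 37.1, 88.2, 13.3, 49.0, 80.5, 77.7.
Season total = 1028.3 DD.
Complete generations = ⌊1028.3 / 506⌋ = 2.

2 generations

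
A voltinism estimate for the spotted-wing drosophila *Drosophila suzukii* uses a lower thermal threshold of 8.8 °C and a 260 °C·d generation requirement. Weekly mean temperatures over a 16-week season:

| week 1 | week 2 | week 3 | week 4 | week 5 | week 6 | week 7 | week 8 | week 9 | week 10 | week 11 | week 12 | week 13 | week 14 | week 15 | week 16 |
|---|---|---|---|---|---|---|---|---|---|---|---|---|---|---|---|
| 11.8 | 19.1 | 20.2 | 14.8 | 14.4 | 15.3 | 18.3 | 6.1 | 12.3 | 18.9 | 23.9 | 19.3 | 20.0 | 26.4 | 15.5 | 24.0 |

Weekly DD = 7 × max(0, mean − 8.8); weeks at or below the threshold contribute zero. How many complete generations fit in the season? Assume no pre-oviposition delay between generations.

Weekly DD (7 × max(0, T̄ − 8.8)): 21.0, 72.1, 79.8, 42.0, 39.2, 45.5, 66.5, 0.0, 24.5, 70.7, 105.7, 73.5, 78.4, 123.2, 46.9, 106.4.
Season total = 995.4 DD.
Complete generations = ⌊995.4 / 260⌋ = 3.

3 generations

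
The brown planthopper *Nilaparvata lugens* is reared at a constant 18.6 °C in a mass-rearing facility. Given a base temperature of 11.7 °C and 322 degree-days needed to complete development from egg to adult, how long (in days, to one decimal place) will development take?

Daily accumulation = 18.6 − 11.7 = 6.9 DD/day.
Duration = 322 / 6.9 = 46.667 ≈ 46.7 days.

46.7 days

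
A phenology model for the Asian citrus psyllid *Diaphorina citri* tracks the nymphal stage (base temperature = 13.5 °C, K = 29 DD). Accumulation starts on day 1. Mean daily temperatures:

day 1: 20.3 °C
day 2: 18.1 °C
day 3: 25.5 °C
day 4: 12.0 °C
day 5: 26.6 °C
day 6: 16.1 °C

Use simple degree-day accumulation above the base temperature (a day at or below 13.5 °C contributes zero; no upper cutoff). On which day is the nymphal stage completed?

Daily DD above 13.5 °C: 6.8, 4.6, 12.0, 0.0, 13.1, 2.6.
Cumulative: 6.8, 11.4, 23.4, 23.4, 36.5, 39.1.
The total first reaches 29 DD on day 5.

day 5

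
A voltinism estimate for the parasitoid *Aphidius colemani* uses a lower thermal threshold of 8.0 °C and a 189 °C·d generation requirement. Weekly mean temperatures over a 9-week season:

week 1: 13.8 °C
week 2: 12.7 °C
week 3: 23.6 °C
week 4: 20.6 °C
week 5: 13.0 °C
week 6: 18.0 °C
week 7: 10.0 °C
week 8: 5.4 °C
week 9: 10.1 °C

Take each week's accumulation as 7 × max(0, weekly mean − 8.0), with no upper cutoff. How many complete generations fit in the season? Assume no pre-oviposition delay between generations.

Weekly DD (7 × max(0, T̄ − 8.0)): 40.6, 32.9, 109.2, 88.2, 35.0, 70.0, 14.0, 0.0, 14.7.
Season total = 404.6 DD.
Complete generations = ⌊404.6 / 189⌋ = 2.

2 generations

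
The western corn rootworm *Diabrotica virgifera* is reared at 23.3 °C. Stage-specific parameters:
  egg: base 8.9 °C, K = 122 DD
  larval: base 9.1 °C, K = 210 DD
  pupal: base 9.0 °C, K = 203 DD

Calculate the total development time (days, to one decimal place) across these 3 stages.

37.5 days

egg: 122 / (23.3 − 8.9) = 122 / 14.4 = 8.472 d.
larval: 210 / (23.3 − 9.1) = 210 / 14.2 = 14.789 d.
pupal: 203 / (23.3 − 9.0) = 203 / 14.3 = 14.196 d.
Sum = 37.457 ≈ 37.5 days.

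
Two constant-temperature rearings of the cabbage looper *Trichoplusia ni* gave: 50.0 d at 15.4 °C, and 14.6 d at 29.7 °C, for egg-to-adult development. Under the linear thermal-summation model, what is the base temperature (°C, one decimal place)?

9.5 °C

Equal thermal constants: D₁(T₁ − T_b) = D₂(T₂ − T_b).
50.0·(15.4 − T_b) = 14.6·(29.7 − T_b)
T_b = (50.0·15.4 − 14.6·29.7) / (50.0 − 14.6) = 336.38 / 35.4 = 9.502 °C ≈ 9.5 °C.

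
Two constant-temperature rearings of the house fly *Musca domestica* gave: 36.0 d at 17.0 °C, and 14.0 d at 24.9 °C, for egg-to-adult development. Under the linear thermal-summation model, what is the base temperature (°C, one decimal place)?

Linear rate model ⇒ the product D·(T − T_b) is constant across temperatures.
36.0·(17.0 − T_b) = 14.0·(24.9 − T_b)
T_b = (36.0·17.0 − 14.0·24.9) / (36.0 − 14.0) = 263.40 / 22.0 = 11.973 °C ≈ 12.0 °C.

12.0 °C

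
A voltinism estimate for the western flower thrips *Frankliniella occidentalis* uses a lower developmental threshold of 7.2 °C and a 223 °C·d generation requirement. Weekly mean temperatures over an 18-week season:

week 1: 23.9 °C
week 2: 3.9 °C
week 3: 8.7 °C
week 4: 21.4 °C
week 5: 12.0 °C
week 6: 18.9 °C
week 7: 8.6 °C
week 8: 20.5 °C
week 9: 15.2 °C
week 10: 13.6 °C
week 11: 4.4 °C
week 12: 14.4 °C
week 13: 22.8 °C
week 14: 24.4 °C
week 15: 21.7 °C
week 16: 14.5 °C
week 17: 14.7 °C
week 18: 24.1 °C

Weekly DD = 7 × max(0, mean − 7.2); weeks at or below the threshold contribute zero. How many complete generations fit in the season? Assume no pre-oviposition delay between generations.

5 generations

Weekly DD (7 × max(0, T̄ − 7.2)): 116.9, 0.0, 10.5, 99.4, 33.6, 81.9, 9.8, 93.1, 56.0, 44.8, 0.0, 50.4, 109.2, 120.4, 101.5, 51.1, 52.5, 118.3.
Season total = 1149.4 DD.
Complete generations = ⌊1149.4 / 223⌋ = 5.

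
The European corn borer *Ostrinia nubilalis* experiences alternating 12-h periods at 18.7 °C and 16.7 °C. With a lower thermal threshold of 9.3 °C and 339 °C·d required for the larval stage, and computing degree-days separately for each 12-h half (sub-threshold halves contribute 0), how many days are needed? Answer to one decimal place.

Day half: max(0, 18.7 − 9.3) × 0.5 = 9.4 × 0.5 = 4.70 DD.
Night half: max(0, 16.7 − 9.3) × 0.5 = 7.4 × 0.5 = 3.70 DD.
Per 24 h: 8.40 DD/day.
Duration = 339 / 8.40 = 40.357 ≈ 40.4 days.

40.4 days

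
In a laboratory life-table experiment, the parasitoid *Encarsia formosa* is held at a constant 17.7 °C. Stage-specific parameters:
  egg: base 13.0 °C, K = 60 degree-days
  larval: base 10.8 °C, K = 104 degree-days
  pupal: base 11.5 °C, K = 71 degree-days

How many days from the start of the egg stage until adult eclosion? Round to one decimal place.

egg: 60 / (17.7 − 13.0) = 60 / 4.7 = 12.766 d.
larval: 104 / (17.7 − 10.8) = 104 / 6.9 = 15.072 d.
pupal: 71 / (17.7 − 11.5) = 71 / 6.2 = 11.452 d.
Sum = 39.290 ≈ 39.3 days.

39.3 days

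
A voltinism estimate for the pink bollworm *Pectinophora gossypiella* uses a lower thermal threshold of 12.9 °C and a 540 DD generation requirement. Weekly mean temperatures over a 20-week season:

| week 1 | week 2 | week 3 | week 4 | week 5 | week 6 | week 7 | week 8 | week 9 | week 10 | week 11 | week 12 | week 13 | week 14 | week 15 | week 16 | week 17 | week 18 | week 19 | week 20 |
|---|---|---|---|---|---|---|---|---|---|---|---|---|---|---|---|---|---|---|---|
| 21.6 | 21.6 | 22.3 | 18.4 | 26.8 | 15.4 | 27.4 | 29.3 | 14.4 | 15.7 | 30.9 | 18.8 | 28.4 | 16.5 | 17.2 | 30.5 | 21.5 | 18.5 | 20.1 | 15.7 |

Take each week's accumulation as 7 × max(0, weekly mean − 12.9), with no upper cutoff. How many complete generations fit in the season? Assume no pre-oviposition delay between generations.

Weekly DD (7 × max(0, T̄ − 12.9)): 60.9, 60.9, 65.8, 38.5, 97.3, 17.5, 101.5, 114.8, 10.5, 19.6, 126.0, 41.3, 108.5, 25.2, 30.1, 123.2, 60.2, 39.2, 50.4, 19.6.
Season total = 1211.0 DD.
Complete generations = ⌊1211.0 / 540⌋ = 2.

2 generations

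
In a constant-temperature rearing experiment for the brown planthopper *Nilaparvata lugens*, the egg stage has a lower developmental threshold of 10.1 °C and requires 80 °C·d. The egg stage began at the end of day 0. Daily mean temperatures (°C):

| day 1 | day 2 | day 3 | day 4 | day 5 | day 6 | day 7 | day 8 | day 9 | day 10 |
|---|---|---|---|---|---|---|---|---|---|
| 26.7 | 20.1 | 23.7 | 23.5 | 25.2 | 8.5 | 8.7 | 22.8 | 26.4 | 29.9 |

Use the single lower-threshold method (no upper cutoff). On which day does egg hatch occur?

Daily DD above 10.1 °C: 16.6, 10.0, 13.6, 13.4, 15.1, 0.0, 0.0, 12.7, 16.3, 19.8.
Cumulative: 16.6, 26.6, 40.2, 53.6, 68.7, 68.7, 68.7, 81.4, 97.7, 117.5.
The total first reaches 80 DD on day 8.

day 8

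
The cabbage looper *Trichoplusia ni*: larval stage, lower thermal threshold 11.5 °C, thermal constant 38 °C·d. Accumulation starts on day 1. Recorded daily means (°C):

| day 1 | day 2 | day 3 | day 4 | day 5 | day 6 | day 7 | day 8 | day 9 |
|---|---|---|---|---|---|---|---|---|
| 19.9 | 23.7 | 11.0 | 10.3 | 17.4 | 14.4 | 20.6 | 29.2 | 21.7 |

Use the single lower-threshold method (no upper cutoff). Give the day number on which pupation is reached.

day 7

Daily DD above 11.5 °C: 8.4, 12.2, 0.0, 0.0, 5.9, 2.9, 9.1, 17.7, 10.2.
Cumulative: 8.4, 20.6, 20.6, 20.6, 26.5, 29.4, 38.5, 56.2, 66.4.
The total first reaches 38 DD on day 7.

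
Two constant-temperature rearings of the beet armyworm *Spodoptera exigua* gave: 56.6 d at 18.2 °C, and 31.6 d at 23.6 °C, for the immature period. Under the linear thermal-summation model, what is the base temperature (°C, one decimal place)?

Linear rate model ⇒ the product D·(T − T_b) is constant across temperatures.
56.6·(18.2 − T_b) = 31.6·(23.6 − T_b)
T_b = (56.6·18.2 − 31.6·23.6) / (56.6 − 31.6) = 284.36 / 25.0 = 11.374 °C ≈ 11.4 °C.

11.4 °C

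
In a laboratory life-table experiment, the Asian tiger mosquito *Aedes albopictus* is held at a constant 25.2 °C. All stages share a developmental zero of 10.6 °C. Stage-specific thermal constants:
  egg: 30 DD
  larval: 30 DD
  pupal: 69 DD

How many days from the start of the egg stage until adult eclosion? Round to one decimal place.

8.8 days

Daily accumulation at 25.2 °C = 25.2 − 10.6 = 14.6 DD/day.
Total K = 30 + 30 + 69 = 129 DD.
Total duration = 129 / 14.6 = 8.836 ≈ 8.8 days.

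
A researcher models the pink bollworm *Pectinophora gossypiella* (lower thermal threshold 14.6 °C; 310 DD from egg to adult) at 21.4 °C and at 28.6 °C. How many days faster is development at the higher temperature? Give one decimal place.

23.4 days

At 21.4 °C: 310 / (21.4 − 14.6) = 310 / 6.8 = 45.588 d.
At 28.6 °C: 310 / (28.6 − 14.6) = 310 / 14.0 = 22.143 d.
Difference = |45.588 − 22.143| = 23.445 ≈ 23.4 days.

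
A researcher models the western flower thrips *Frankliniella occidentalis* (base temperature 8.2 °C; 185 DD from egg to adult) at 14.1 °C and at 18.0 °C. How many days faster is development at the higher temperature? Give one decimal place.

12.5 days

At 14.1 °C: 185 / (14.1 − 8.2) = 185 / 5.9 = 31.356 d.
At 18.0 °C: 185 / (18.0 − 8.2) = 185 / 9.8 = 18.878 d.
Difference = |31.356 − 18.878| = 12.478 ≈ 12.5 days.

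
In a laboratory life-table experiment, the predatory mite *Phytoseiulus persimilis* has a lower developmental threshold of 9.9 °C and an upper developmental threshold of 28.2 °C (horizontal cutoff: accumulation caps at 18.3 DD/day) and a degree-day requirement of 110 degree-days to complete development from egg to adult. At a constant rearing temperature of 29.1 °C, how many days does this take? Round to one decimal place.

6.0 days

Temperature 29.1 °C exceeds the upper threshold, so daily accumulation caps at 28.2 − 9.9 = 18.3 DD/day.
Duration = 110 / 18.3 = 6.011 ≈ 6.0 days.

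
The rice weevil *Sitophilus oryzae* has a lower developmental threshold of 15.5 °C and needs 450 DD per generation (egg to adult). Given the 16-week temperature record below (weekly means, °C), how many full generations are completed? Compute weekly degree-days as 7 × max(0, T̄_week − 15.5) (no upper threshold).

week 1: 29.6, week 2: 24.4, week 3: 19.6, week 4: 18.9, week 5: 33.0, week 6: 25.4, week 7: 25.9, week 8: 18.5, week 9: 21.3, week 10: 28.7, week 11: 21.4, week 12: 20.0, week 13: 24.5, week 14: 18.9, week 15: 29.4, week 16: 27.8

2 generations

Weekly DD (7 × max(0, T̄ − 15.5)): 98.7, 62.3, 28.7, 23.8, 122.5, 69.3, 72.8, 21.0, 40.6, 92.4, 41.3, 31.5, 63.0, 23.8, 97.3, 86.1.
Season total = 975.1 DD.
Complete generations = ⌊975.1 / 450⌋ = 2.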